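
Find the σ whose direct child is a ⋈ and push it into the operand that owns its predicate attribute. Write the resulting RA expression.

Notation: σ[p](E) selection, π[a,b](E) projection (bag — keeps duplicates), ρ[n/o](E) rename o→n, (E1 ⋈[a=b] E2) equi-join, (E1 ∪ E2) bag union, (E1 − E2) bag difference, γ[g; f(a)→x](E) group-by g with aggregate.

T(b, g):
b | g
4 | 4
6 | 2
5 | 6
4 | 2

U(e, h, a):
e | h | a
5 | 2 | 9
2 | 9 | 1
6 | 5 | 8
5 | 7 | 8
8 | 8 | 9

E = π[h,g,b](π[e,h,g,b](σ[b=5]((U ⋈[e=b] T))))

σ filters on b, owned by the right side.
E' = π[h,g,b](π[e,h,g,b]((U ⋈[e=b] σ[b=5](T))))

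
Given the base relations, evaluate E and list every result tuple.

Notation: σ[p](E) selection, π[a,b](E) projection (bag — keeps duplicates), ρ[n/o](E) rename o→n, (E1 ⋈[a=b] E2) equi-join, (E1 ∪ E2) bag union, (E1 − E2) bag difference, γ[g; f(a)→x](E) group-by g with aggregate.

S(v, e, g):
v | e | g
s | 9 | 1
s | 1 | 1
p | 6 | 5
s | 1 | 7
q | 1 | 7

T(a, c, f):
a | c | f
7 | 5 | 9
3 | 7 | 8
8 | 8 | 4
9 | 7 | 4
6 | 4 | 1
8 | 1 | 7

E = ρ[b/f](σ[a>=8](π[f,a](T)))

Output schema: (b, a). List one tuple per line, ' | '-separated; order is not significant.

Per-node cardinality:
  T → 6
  π[f,a](T) → 6
  σ[a>=8](π[f,a](T)) → 3
  ρ[b/f](σ[a>=8](π[f,a](T))) → 3

== RESULT ==
b | a
4 | 8
4 | 9
7 | 8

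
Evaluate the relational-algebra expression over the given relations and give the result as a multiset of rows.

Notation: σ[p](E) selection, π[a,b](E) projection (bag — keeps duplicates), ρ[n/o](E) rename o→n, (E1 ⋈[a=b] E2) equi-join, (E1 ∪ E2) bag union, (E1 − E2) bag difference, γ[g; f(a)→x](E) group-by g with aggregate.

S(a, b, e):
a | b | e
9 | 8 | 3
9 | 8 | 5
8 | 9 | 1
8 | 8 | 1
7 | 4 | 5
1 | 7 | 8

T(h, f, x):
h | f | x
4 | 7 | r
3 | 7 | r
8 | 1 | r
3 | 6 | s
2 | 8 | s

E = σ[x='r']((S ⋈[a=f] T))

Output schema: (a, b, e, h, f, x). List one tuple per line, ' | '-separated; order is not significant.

Stepwise |·|:
  S → 6
  T → 5
  (S ⋈[a=f] T) → 5
  σ[x='r']((S ⋈[a=f] T)) → 3

== RESULT ==
a | b | e | h | f | x
1 | 7 | 8 | 8 | 1 | r
7 | 4 | 5 | 3 | 7 | r
7 | 4 | 5 | 4 | 7 | r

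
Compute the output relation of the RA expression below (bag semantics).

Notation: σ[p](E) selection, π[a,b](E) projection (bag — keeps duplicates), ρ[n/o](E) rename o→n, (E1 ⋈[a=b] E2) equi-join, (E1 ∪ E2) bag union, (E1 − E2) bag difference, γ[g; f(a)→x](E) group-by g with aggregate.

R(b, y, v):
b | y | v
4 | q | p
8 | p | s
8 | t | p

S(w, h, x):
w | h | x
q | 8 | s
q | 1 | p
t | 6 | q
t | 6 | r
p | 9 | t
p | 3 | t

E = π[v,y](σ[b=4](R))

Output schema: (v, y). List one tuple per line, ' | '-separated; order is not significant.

Subexpression sizes:
  R → 3
  σ[b=4](R) → 1
  π[v,y](σ[b=4](R)) → 1

== RESULT ==
v | y
p | q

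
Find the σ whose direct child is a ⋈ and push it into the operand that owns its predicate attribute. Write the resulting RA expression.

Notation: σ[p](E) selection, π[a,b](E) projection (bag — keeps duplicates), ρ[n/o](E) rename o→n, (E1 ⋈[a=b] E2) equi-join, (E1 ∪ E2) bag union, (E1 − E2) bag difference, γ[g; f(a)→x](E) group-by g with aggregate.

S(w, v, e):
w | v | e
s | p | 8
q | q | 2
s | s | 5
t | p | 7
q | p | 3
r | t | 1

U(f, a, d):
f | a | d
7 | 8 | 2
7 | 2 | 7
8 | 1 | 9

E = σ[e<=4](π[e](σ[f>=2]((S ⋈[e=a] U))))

σ filters on f, owned by the right side.
E' = σ[e<=4](π[e]((S ⋈[e=a] σ[f>=2](U))))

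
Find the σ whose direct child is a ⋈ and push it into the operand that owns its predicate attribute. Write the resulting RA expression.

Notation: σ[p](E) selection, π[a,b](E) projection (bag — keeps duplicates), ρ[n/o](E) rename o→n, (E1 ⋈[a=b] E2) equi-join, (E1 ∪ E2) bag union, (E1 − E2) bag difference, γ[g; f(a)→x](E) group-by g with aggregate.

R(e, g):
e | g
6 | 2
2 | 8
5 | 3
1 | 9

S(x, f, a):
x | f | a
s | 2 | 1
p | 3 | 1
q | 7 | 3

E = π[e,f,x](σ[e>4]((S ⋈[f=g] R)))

σ filters on e, owned by the right side.
E' = π[e,f,x]((S ⋈[f=g] σ[e>4](R)))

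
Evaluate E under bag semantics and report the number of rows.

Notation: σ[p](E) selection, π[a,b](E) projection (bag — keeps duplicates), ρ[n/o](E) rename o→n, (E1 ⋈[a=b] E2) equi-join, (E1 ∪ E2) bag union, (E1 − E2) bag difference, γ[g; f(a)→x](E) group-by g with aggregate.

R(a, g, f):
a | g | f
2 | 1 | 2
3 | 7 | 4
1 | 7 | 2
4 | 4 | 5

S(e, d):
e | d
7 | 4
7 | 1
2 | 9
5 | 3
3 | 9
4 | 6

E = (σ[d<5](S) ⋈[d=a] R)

Stepwise |·|:
  S → 6
  σ[d<5](S) → 3
  R → 4
  (σ[d<5](S) ⋈[d=a] R) → 3

|E| = 3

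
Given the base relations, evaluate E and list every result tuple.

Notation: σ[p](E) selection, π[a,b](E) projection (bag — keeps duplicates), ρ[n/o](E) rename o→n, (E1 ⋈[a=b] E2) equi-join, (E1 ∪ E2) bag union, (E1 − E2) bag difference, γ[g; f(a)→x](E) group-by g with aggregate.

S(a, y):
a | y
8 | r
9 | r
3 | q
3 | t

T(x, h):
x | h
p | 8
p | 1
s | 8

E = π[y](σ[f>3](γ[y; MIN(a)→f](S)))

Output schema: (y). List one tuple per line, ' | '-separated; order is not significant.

Stepwise |·|:
  S → 4
  γ[y; MIN(a)→f](S) → 3
  σ[f>3](γ[y; MIN(a)→f](S)) → 1
  π[y](σ[f>3](γ[y; MIN(a)→f](S))) → 1

== RESULT ==
y
r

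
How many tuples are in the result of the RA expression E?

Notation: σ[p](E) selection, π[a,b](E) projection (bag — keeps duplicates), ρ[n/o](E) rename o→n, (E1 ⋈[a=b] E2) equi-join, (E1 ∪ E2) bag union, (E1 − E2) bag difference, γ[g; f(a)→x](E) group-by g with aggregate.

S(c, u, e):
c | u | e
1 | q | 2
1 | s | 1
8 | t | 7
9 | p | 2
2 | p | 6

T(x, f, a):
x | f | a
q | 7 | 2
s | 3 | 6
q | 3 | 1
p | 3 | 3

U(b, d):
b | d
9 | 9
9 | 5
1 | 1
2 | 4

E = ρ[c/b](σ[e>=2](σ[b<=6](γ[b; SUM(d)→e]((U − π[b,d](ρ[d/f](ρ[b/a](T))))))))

Row counts bottom-up:
  U → 4
  T → 4
  ρ[b/a](T) → 4
  ρ[d/f](ρ[b/a](T)) → 4
  π[b,d](ρ[d/f](ρ[b/a](T))) → 4
  (U − π[b,d](ρ[d/f](ρ[b/a](T)))) → 4
  γ[b; SUM(d)→e]((U − π[b,d](ρ[d/f](ρ[b/a](T))))) → 3
  σ[b<=6](γ[b; SUM(d)→e]((U − π[b,d](ρ[d/f](ρ[b/a](T)))))) → 2
  σ[e>=2](σ[b<=6](γ[b; SUM(d)→e]((U − π[b,d](ρ[d/f](ρ[b/a](T))))))) → 1
  ρ[c/b](σ[e>=2](σ[b<=6](γ[b; SUM(d)→e]((U − π[b,d](ρ[d/f](ρ[b/a](T)))))))) → 1

|E| = 1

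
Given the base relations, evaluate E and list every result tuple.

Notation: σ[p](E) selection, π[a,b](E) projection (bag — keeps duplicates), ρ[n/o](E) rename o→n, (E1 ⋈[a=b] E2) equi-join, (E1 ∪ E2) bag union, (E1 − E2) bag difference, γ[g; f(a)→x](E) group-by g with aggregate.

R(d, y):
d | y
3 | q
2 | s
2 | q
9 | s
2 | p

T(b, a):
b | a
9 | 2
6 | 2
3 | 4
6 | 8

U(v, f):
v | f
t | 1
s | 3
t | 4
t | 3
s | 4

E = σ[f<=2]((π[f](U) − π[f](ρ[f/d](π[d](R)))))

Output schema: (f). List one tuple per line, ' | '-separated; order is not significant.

Subexpression sizes:
  U → 5
  π[f](U) → 5
  R → 5
  π[d](R) → 5
  ρ[f/d](π[d](R)) → 5
  π[f](ρ[f/d](π[d](R))) → 5
  (π[f](U) − π[f](ρ[f/d](π[d](R)))) → 4
  σ[f<=2]((π[f](U) − π[f](ρ[f/d](π[d](R))))) → 1

== RESULT ==
f
1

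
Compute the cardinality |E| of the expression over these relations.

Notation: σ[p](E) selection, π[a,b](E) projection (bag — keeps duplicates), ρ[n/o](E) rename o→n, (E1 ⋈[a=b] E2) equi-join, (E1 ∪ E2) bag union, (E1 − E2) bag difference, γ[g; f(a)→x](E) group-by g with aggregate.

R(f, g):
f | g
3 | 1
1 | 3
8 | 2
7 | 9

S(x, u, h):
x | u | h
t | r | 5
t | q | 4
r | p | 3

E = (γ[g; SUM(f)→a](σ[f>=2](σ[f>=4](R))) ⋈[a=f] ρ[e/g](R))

Stepwise |·|:
  R → 4
  σ[f>=4](R) → 2
  σ[f>=2](σ[f>=4](R)) → 2
  γ[g; SUM(f)→a](σ[f>=2](σ[f>=4](R))) → 2
  R → 4
  ρ[e/g](R) → 4
  (γ[g; SUM(f)→a](σ[f>=2](σ[f>=4](R))) ⋈[a=f] ρ[e/g](R)) → 2

|E| = 2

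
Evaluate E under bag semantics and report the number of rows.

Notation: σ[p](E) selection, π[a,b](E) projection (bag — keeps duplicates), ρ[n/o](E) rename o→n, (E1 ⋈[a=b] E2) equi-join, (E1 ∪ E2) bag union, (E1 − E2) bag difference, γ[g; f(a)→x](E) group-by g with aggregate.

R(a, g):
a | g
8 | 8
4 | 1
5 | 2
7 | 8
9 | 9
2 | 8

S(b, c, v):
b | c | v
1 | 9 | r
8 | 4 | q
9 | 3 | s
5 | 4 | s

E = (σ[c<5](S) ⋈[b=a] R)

Row counts bottom-up:
  S → 4
  σ[c<5](S) → 3
  R → 6
  (σ[c<5](S) ⋈[b=a] R) → 3

|E| = 3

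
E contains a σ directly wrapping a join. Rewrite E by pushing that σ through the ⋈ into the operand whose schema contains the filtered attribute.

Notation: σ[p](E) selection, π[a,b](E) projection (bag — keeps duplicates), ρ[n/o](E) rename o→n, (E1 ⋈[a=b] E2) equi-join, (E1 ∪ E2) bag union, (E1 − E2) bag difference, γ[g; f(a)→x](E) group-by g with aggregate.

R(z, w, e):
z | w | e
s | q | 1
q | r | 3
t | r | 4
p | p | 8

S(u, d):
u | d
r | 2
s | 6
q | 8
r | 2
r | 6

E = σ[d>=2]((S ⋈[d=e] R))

σ filters on d, owned by the left side.
E' = (σ[d>=2](S) ⋈[d=e] R)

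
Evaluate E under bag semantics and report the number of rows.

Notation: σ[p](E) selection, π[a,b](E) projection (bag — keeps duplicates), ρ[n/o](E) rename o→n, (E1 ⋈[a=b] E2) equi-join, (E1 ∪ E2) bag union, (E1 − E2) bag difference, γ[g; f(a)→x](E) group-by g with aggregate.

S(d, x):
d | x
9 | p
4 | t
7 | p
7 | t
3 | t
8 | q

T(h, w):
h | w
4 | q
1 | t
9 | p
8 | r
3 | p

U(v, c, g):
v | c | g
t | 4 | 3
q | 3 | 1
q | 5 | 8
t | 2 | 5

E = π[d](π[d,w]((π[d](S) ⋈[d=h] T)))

Row counts bottom-up:
  S → 6
  π[d](S) → 6
  T → 5
  (π[d](S) ⋈[d=h] T) → 4
  π[d,w]((π[d](S) ⋈[d=h] T)) → 4
  π[d](π[d,w]((π[d](S) ⋈[d=h] T))) → 4

|E| = 4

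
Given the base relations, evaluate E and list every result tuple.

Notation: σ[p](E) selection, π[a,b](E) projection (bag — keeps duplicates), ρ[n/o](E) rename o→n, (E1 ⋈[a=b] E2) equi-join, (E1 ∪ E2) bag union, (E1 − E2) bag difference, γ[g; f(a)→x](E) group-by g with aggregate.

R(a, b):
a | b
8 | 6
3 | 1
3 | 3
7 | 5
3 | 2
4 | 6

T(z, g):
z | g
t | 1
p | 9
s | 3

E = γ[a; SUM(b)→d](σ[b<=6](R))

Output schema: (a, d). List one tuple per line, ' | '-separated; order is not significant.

Subexpression sizes:
  R → 6
  σ[b<=6](R) → 6
  γ[a; SUM(b)→d](σ[b<=6](R)) → 4

== RESULT ==
a | d
3 | 6
4 | 6
7 | 5
8 | 6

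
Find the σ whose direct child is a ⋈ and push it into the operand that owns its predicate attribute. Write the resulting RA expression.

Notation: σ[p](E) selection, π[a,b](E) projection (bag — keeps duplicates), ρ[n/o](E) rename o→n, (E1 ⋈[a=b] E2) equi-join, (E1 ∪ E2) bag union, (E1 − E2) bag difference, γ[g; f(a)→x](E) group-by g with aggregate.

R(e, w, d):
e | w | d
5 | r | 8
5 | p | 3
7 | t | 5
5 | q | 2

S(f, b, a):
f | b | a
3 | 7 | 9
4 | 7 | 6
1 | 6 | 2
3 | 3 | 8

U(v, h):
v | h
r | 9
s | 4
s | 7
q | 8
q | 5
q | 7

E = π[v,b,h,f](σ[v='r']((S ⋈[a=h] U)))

σ filters on v, owned by the right side.
E' = π[v,b,h,f]((S ⋈[a=h] σ[v='r'](U)))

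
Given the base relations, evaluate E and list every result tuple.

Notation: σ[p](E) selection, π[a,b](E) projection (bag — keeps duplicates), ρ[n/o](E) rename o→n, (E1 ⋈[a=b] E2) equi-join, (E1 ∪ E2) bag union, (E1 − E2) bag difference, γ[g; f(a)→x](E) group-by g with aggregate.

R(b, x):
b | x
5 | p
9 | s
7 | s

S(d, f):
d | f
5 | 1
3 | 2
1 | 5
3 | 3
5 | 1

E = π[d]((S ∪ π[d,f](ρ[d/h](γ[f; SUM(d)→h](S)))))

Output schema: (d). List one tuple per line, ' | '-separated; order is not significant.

Subexpression sizes:
  S → 5
  S → 5
  γ[f; SUM(d)→h](S) → 4
  ρ[d/h](γ[f; SUM(d)→h](S)) → 4
  π[d,f](ρ[d/h](γ[f; SUM(d)→h](S))) → 4
  (S ∪ π[d,f](ρ[d/h](γ[f; SUM(d)→h](S)))) → 9
  π[d]((S ∪ π[d,f](ρ[d/h](γ[f; SUM(d)→h](S))))) → 9

== RESULT ==
d
1
1
3
3
3
3
5
5
10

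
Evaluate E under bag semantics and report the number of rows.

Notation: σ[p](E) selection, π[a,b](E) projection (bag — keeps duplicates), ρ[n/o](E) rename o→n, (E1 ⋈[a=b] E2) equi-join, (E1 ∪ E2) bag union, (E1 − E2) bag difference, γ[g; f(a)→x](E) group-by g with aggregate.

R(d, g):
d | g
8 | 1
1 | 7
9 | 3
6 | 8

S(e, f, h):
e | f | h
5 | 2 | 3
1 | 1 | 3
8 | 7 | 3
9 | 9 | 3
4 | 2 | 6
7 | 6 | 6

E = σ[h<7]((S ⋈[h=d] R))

Subexpression sizes:
  S → 6
  R → 4
  (S ⋈[h=d] R) → 2
  σ[h<7]((S ⋈[h=d] R)) → 2

|E| = 2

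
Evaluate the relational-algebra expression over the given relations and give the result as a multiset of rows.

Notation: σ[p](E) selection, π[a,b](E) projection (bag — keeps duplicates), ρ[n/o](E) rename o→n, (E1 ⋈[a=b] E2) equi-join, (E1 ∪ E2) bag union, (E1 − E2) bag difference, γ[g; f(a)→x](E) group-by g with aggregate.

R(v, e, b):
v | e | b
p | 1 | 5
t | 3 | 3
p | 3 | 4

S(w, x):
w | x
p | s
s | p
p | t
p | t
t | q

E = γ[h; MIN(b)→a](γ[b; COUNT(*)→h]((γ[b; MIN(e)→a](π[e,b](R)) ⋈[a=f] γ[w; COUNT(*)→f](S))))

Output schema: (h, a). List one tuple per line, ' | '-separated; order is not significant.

Stepwise |·|:
  R → 3
  π[e,b](R) → 3
  γ[b; MIN(e)→a](π[e,b](R)) → 3
  S → 5
  γ[w; COUNT(*)→f](S) → 3
  (γ[b; MIN(e)→a](π[e,b](R)) ⋈[a=f] γ[w; COUNT(*)→f](S)) → 4
  γ[b; COUNT(*)→h]((γ[b; MIN(e)→a](π[e,b](R)) ⋈[a=f] γ[w; COUNT(*)→f](S))) → 3
  γ[h; MIN(b)→a](γ[b; COUNT(*)→h]((γ[b; MIN(e)→a](π[e,b](R)) ⋈[a=f] γ[w; COUNT(*)→f](S)))) → 2

== RESULT ==
h | a
1 | 3
2 | 5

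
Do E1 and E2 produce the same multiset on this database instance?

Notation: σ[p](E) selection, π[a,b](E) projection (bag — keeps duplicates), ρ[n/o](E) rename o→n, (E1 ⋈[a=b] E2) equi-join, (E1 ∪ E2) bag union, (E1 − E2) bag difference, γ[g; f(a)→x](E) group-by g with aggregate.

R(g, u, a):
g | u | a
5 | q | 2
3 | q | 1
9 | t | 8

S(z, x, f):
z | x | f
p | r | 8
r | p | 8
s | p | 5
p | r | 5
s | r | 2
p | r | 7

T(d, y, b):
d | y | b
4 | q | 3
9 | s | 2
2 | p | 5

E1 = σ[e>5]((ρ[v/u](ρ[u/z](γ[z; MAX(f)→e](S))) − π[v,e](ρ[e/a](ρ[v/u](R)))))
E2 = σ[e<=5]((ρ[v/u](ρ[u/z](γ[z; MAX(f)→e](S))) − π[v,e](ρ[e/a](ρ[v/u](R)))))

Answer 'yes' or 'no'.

E1 stepwise |·|:
  S → 6
  γ[z; MAX(f)→e](S) → 3
  ρ[u/z](γ[z; MAX(f)→e](S)) → 3
  ρ[v/u](ρ[u/z](γ[z; MAX(f)→e](S))) → 3
  R → 3
  ρ[v/u](R) → 3
  ρ[e/a](ρ[v/u](R)) → 3
  π[v,e](ρ[e/a](ρ[v/u](R))) → 3
  (ρ[v/u](ρ[u/z](γ[z; MAX(f)→e](S))) − π[v,e](ρ[e/a](ρ[v/u](R)))) → 3
  σ[e>5]((ρ[v/u](ρ[u/z](γ[z; MAX(f)→e](S))) − π[v,e](ρ[e/a](ρ[v/u](R))))) → 2
E2 stepwise |·|:
  S → 6
  γ[z; MAX(f)→e](S) → 3
  ρ[u/z](γ[z; MAX(f)→e](S)) → 3
  ρ[v/u](ρ[u/z](γ[z; MAX(f)→e](S))) → 3
  R → 3
  ρ[v/u](R) → 3
  ρ[e/a](ρ[v/u](R)) → 3
  π[v,e](ρ[e/a](ρ[v/u](R))) → 3
  (ρ[v/u](ρ[u/z](γ[z; MAX(f)→e](S))) − π[v,e](ρ[e/a](ρ[v/u](R)))) → 3
  σ[e<=5]((ρ[v/u](ρ[u/z](γ[z; MAX(f)→e](S))) − π[v,e](ρ[e/a](ρ[v/u](R))))) → 1

E1 result:
v | e
p | 8
r | 8
E2 result:
v | e
s | 5
Witness: ('s', 5) appears 0× in E1 but 1× in E2.

no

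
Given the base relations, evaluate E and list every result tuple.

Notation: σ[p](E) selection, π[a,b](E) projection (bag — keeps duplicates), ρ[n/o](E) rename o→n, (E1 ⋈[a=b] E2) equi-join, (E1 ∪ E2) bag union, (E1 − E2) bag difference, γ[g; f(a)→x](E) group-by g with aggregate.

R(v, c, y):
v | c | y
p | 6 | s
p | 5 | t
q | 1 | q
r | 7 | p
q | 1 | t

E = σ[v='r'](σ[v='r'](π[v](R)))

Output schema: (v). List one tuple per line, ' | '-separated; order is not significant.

Stepwise |·|:
  R → 5
  π[v](R) → 5
  σ[v='r'](π[v](R)) → 1
  σ[v='r'](σ[v='r'](π[v](R))) → 1

== RESULT ==
v
r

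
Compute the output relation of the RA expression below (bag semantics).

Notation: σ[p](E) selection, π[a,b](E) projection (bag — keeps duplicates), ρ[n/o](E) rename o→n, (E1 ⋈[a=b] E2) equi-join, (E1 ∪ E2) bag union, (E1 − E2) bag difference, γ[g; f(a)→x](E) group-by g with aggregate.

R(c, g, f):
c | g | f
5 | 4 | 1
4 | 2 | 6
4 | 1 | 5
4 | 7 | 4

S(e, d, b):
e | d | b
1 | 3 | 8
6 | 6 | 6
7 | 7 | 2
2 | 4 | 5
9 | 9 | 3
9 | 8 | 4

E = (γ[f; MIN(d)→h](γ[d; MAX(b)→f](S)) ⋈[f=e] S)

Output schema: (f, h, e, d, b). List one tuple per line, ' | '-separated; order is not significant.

Per-node cardinality:
  S → 6
  γ[d; MAX(b)→f](S) → 6
  γ[f; MIN(d)→h](γ[d; MAX(b)→f](S)) → 6
  S → 6
  (γ[f; MIN(d)→h](γ[d; MAX(b)→f](S)) ⋈[f=e] S) → 2

== RESULT ==
f | h | e | d | b
2 | 7 | 2 | 4 | 5
6 | 6 | 6 | 6 | 6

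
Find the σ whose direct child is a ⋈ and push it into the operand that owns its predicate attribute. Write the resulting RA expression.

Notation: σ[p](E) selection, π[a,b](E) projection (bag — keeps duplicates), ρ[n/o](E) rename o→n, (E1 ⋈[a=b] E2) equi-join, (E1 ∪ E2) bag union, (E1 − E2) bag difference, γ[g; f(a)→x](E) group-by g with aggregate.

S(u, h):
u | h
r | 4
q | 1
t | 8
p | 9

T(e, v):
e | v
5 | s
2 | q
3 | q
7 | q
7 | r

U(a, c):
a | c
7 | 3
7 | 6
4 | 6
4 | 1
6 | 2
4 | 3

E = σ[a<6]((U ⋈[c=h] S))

σ filters on a, owned by the left side.
E' = (σ[a<6](U) ⋈[c=h] S)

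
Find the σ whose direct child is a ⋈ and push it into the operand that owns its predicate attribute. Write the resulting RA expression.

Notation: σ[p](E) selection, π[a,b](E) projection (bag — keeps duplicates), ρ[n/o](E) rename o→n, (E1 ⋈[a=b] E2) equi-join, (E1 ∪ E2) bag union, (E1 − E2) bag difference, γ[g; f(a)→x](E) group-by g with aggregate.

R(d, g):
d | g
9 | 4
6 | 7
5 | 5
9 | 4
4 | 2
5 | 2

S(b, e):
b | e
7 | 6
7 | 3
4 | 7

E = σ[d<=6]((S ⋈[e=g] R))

σ filters on d, owned by the right side.
E' = (S ⋈[e=g] σ[d<=6](R))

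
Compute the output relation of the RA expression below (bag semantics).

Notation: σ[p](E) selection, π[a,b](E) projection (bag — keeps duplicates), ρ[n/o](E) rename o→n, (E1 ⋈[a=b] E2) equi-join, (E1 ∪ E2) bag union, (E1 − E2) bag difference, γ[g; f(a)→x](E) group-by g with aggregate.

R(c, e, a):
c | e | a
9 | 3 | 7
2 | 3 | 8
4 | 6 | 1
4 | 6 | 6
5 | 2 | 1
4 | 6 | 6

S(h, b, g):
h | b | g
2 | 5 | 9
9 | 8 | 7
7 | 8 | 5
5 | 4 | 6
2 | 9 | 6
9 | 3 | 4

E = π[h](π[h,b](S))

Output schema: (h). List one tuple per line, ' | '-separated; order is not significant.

Row counts bottom-up:
  S → 6
  π[h,b](S) → 6
  π[h](π[h,b](S)) → 6

== RESULT ==
h
2
2
5
7
9
9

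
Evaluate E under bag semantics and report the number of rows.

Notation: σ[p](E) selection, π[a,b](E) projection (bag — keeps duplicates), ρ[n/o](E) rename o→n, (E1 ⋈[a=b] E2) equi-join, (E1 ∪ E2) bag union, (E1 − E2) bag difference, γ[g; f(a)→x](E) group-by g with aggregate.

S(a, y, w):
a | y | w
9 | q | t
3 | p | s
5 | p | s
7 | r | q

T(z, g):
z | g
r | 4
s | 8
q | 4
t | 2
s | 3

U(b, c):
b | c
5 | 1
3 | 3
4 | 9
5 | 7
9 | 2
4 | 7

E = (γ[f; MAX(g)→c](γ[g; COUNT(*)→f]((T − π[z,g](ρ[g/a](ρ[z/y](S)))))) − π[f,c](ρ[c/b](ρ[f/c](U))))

Subexpression sizes:
  T → 5
  S → 4
  ρ[z/y](S) → 4
  ρ[g/a](ρ[z/y](S)) → 4
  π[z,g](ρ[g/a](ρ[z/y](S))) → 4
  (T − π[z,g](ρ[g/a](ρ[z/y](S)))) → 5
  γ[g; COUNT(*)→f]((T − π[z,g](ρ[g/a](ρ[z/y](S))))) → 4
  γ[f; MAX(g)→c](γ[g; COUNT(*)→f]((T − π[z,g](ρ[g/a](ρ[z/y](S)))))) → 2
  U → 6
  ρ[f/c](U) → 6
  ρ[c/b](ρ[f/c](U)) → 6
  π[f,c](ρ[c/b](ρ[f/c](U))) → 6
  (γ[f; MAX(g)→c](γ[g; COUNT(*)→f]((T − π[z,g](ρ[g/a](ρ[z/y](S)))))) − π[f,c](ρ[c/b](ρ[f/c](U)))) → 2

|E| = 2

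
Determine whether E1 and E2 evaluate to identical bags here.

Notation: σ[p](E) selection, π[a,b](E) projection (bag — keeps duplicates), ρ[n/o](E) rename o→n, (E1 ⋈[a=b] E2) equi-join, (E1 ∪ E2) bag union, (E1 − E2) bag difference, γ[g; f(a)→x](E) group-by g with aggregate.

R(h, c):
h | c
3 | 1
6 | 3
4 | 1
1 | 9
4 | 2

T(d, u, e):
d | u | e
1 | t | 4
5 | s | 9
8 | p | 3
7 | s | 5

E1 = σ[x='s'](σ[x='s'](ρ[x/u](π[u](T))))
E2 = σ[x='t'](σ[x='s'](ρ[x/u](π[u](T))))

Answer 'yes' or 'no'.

E1 row counts bottom-up:
  T → 4
  π[u](T) → 4
  ρ[x/u](π[u](T)) → 4
  σ[x='s'](ρ[x/u](π[u](T))) → 2
  σ[x='s'](σ[x='s'](ρ[x/u](π[u](T)))) → 2
E2 row counts bottom-up:
  T → 4
  π[u](T) → 4
  ρ[x/u](π[u](T)) → 4
  σ[x='s'](ρ[x/u](π[u](T))) → 2
  σ[x='t'](σ[x='s'](ρ[x/u](π[u](T)))) → 0

E1 result:
x
s
s
E2 result:
x
(0 rows)
Witness: ('s',) appears 2× in E1 but 0× in E2.

no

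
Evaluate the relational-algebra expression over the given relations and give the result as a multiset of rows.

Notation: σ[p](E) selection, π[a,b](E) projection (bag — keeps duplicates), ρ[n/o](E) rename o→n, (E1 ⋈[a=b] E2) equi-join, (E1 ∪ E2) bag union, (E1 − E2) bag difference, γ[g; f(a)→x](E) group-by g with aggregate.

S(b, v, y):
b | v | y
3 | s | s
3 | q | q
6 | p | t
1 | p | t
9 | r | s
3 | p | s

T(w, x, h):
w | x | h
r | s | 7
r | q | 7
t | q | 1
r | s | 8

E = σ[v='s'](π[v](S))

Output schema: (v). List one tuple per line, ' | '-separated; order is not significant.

Stepwise |·|:
  S → 6
  π[v](S) → 6
  σ[v='s'](π[v](S)) → 1

== RESULT ==
v
s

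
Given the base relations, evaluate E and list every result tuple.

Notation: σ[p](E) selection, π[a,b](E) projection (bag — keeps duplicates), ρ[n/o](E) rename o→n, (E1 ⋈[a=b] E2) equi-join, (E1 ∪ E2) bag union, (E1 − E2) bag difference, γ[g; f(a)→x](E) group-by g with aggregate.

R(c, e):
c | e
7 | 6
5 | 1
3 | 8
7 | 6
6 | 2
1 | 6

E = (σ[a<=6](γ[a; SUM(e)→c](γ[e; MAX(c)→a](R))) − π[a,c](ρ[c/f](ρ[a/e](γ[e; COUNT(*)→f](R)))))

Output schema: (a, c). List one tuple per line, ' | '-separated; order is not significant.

Per-node cardinality:
  R → 6
  γ[e; MAX(c)→a](R) → 4
  γ[a; SUM(e)→c](γ[e; MAX(c)→a](R)) → 4
  σ[a<=6](γ[a; SUM(e)→c](γ[e; MAX(c)→a](R))) → 3
  R → 6
  γ[e; COUNT(*)→f](R) → 4
  ρ[a/e](γ[e; COUNT(*)→f](R)) → 4
  ρ[c/f](ρ[a/e](γ[e; COUNT(*)→f](R))) → 4
  π[a,c](ρ[c/f](ρ[a/e](γ[e; COUNT(*)→f](R)))) → 4
  (σ[a<=6](γ[a; SUM(e)→c](γ[e; MAX(c)→a](R))) − π[a,c](ρ[c/f](ρ[a/e](γ[e; COUNT(*)→f](R))))) → 3

== RESULT ==
a | c
3 | 8
5 | 1
6 | 2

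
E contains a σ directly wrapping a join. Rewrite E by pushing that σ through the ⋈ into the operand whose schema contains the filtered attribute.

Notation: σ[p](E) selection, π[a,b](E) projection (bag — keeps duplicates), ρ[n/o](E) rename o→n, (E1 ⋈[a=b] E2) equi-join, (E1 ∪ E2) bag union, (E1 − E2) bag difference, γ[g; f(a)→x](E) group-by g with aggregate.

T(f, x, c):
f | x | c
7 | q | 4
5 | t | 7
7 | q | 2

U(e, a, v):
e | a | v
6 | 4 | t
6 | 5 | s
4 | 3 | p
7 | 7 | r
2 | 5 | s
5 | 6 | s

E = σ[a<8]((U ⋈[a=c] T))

σ filters on a, owned by the left side.
E' = (σ[a<8](U) ⋈[a=c] T)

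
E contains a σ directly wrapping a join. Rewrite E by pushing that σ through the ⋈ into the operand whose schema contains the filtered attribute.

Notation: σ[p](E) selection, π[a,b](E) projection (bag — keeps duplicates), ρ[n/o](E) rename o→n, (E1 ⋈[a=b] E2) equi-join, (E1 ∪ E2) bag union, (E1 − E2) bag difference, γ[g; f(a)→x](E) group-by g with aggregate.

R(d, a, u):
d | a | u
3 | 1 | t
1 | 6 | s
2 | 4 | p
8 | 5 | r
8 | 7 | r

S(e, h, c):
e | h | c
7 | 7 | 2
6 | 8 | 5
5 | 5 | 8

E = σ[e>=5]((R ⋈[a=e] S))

σ filters on e, owned by the right side.
E' = (R ⋈[a=e] σ[e>=5](S))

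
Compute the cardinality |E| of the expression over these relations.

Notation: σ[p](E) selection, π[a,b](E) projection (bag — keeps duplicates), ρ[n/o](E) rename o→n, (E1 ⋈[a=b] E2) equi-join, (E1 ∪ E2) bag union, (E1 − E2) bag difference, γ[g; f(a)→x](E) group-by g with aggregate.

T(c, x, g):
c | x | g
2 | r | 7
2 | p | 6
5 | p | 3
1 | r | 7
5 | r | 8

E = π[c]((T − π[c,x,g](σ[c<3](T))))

Subexpression sizes:
  T → 5
  T → 5
  σ[c<3](T) → 3
  π[c,x,g](σ[c<3](T)) → 3
  (T − π[c,x,g](σ[c<3](T))) → 2
  π[c]((T − π[c,x,g](σ[c<3](T)))) → 2

|E| = 2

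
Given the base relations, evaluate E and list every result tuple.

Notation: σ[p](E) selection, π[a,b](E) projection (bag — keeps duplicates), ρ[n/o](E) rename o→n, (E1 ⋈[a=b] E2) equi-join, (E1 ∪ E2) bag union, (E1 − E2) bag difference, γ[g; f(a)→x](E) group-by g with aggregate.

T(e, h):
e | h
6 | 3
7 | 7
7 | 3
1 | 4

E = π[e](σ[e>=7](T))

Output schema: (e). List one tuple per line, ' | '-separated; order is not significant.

Subexpression sizes:
  T → 4
  σ[e>=7](T) → 2
  π[e](σ[e>=7](T)) → 2

== RESULT ==
e
7
7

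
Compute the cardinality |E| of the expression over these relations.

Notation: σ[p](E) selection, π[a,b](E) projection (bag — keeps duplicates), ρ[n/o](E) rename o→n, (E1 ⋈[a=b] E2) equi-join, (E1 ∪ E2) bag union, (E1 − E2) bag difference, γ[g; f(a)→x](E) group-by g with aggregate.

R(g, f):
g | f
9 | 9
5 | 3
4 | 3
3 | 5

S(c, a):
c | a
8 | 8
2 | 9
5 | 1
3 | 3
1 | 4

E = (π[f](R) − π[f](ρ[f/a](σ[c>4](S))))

Stepwise |·|:
  R → 4
  π[f](R) → 4
  S → 5
  σ[c>4](S) → 2
  ρ[f/a](σ[c>4](S)) → 2
  π[f](ρ[f/a](σ[c>4](S))) → 2
  (π[f](R) − π[f](ρ[f/a](σ[c>4](S)))) → 4

|E| = 4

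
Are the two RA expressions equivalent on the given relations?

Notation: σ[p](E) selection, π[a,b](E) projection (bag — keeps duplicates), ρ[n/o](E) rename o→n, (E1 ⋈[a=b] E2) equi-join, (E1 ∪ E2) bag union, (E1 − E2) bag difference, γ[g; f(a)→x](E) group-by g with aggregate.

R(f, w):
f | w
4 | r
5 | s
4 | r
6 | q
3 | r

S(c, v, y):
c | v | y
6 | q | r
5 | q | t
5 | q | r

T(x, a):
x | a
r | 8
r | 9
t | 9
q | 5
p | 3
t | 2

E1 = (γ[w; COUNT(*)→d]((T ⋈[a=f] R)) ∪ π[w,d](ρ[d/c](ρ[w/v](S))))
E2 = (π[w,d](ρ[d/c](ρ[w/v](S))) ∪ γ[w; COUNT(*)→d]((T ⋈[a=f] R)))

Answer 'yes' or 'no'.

E1 subexpression sizes:
  T → 6
  R → 5
  (T ⋈[a=f] R) → 2
  γ[w; COUNT(*)→d]((T ⋈[a=f] R)) → 2
  S → 3
  ρ[w/v](S) → 3
  ρ[d/c](ρ[w/v](S)) → 3
  π[w,d](ρ[d/c](ρ[w/v](S))) → 3
  (γ[w; COUNT(*)→d]((T ⋈[a=f] R)) ∪ π[w,d](ρ[d/c](ρ[w/v](S)))) → 5
E2 subexpression sizes:
  S → 3
  ρ[w/v](S) → 3
  ρ[d/c](ρ[w/v](S)) → 3
  π[w,d](ρ[d/c](ρ[w/v](S))) → 3
  T → 6
  R → 5
  (T ⋈[a=f] R) → 2
  γ[w; COUNT(*)→d]((T ⋈[a=f] R)) → 2
  (π[w,d](ρ[d/c](ρ[w/v](S))) ∪ γ[w; COUNT(*)→d]((T ⋈[a=f] R))) → 5

E1 and E2 produce the same multiset:
w | d
q | 5
q | 5
q | 6
r | 1
s | 1

yes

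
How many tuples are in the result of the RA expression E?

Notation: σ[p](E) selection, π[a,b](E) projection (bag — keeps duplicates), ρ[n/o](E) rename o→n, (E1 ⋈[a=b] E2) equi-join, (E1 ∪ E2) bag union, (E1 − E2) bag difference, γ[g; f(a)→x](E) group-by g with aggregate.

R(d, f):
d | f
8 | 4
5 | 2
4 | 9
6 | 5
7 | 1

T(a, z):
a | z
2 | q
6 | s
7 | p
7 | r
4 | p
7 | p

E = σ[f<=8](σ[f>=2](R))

Per-node cardinality:
  R → 5
  σ[f>=2](R) → 4
  σ[f<=8](σ[f>=2](R)) → 3

|E| = 3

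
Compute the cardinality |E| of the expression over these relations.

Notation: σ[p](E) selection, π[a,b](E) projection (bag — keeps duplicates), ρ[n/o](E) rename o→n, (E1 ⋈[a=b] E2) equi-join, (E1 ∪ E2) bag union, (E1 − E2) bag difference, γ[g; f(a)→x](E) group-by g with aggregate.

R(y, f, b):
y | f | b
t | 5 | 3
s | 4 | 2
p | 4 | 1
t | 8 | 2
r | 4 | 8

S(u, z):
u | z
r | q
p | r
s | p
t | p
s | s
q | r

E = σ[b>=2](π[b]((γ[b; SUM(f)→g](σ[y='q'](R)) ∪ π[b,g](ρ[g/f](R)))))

Stepwise |·|:
  R → 5
  σ[y='q'](R) → 0
  γ[b; SUM(f)→g](σ[y='q'](R)) → 0
  R → 5
  ρ[g/f](R) → 5
  π[b,g](ρ[g/f](R)) → 5
  (γ[b; SUM(f)→g](σ[y='q'](R)) ∪ π[b,g](ρ[g/f](R))) → 5
  π[b]((γ[b; SUM(f)→g](σ[y='q'](R)) ∪ π[b,g](ρ[g/f](R)))) → 5
  σ[b>=2](π[b]((γ[b; SUM(f)→g](σ[y='q'](R)) ∪ π[b,g](ρ[g/f](R))))) → 4

|E| = 4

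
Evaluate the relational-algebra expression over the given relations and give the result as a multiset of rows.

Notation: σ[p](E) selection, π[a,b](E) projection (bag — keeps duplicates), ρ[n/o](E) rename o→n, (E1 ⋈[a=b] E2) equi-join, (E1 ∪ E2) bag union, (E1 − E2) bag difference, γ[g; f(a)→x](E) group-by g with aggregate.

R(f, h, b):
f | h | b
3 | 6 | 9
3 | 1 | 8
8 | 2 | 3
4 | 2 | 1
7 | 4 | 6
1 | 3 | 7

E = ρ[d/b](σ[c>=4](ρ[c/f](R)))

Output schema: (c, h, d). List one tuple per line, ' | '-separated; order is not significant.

Stepwise |·|:
  R → 6
  ρ[c/f](R) → 6
  σ[c>=4](ρ[c/f](R)) → 3
  ρ[d/b](σ[c>=4](ρ[c/f](R))) → 3

== RESULT ==
c | h | d
4 | 2 | 1
7 | 4 | 6
8 | 2 | 3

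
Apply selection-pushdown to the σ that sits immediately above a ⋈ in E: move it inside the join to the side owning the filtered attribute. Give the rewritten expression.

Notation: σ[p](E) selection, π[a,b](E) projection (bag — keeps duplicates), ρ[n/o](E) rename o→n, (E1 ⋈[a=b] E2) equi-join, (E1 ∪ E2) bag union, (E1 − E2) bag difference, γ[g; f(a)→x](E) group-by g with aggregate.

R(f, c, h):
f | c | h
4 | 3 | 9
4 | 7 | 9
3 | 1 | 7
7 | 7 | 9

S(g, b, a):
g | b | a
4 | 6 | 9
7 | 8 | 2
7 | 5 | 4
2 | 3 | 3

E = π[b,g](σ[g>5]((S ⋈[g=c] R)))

σ filters on g, owned by the left side.
E' = π[b,g]((σ[g>5](S) ⋈[g=c] R))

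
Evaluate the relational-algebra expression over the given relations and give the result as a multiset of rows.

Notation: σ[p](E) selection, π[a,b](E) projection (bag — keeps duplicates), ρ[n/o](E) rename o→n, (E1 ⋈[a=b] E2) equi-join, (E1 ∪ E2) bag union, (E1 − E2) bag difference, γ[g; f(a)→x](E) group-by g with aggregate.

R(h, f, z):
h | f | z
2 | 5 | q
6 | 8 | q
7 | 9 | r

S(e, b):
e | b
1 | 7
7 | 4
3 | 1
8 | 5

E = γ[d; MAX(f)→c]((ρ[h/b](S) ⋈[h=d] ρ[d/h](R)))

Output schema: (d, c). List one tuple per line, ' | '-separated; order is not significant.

Row counts bottom-up:
  S → 4
  ρ[h/b](S) → 4
  R → 3
  ρ[d/h](R) → 3
  (ρ[h/b](S) ⋈[h=d] ρ[d/h](R)) → 1
  γ[d; MAX(f)→c]((ρ[h/b](S) ⋈[h=d] ρ[d/h](R))) → 1

== RESULT ==
d | c
7 | 9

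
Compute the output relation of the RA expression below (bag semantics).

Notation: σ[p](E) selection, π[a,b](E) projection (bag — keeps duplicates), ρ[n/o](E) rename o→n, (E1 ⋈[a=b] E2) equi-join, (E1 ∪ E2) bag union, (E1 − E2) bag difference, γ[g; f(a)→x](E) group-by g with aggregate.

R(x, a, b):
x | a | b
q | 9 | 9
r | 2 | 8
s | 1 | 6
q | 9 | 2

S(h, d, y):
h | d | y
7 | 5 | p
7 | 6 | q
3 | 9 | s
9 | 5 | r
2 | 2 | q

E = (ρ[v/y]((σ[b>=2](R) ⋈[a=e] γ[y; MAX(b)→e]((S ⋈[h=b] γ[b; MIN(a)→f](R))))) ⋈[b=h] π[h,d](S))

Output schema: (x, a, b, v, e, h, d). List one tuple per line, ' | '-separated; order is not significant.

Subexpression sizes:
  R → 4
  σ[b>=2](R) → 4
  S → 5
  R → 4
  γ[b; MIN(a)→f](R) → 4
  (S ⋈[h=b] γ[b; MIN(a)→f](R)) → 2
  γ[y; MAX(b)→e]((S ⋈[h=b] γ[b; MIN(a)→f](R))) → 2
  (σ[b>=2](R) ⋈[a=e] γ[y; MAX(b)→e]((S ⋈[h=b] γ[b; MIN(a)→f](R)))) → 3
  ρ[v/y]((σ[b>=2](R) ⋈[a=e] γ[y; MAX(b)→e]((S ⋈[h=b] γ[b; MIN(a)→f](R))))) → 3
  S → 5
  π[h,d](S) → 5
  (ρ[v/y]((σ[b>=2](R) ⋈[a=e] γ[y; MAX(b)→e]((S ⋈[h=b] γ[b; MIN(a)→f](R))))) ⋈[b=h] π[h,d](S)) → 2

== RESULT ==
x | a | b | v | e | h | d
q | 9 | 2 | r | 9 | 2 | 2
q | 9 | 9 | r | 9 | 9 | 5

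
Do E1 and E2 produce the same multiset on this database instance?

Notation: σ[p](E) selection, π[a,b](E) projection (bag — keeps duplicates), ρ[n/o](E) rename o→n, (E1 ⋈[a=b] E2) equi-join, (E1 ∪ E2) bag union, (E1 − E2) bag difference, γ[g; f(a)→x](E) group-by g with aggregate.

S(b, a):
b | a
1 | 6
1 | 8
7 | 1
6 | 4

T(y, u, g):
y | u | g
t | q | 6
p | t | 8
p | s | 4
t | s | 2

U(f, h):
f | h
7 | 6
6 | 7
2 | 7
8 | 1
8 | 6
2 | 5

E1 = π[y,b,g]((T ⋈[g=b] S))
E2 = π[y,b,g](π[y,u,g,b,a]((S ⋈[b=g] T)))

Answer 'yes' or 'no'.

E1 subexpression sizes:
  T → 4
  S → 4
  (T ⋈[g=b] S) → 1
  π[y,b,g]((T ⋈[g=b] S)) → 1
E2 subexpression sizes:
  S → 4
  T → 4
  (S ⋈[b=g] T) → 1
  π[y,u,g,b,a]((S ⋈[b=g] T)) → 1
  π[y,b,g](π[y,u,g,b,a]((S ⋈[b=g] T))) → 1

E1 and E2 produce the same multiset:
y | b | g
t | 6 | 6

yes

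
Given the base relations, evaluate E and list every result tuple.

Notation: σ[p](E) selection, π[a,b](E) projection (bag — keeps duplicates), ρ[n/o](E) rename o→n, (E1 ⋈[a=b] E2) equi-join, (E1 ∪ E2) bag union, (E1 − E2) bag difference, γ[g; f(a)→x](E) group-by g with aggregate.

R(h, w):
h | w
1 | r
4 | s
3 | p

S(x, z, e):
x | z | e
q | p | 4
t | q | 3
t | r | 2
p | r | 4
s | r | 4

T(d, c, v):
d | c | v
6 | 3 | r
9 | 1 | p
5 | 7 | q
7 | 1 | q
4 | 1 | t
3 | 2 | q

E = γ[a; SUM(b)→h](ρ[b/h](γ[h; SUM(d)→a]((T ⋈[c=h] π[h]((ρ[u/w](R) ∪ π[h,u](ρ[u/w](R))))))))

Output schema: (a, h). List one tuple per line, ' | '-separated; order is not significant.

Per-node cardinality:
  T → 6
  R → 3
  ρ[u/w](R) → 3
  R → 3
  ρ[u/w](R) → 3
  π[h,u](ρ[u/w](R)) → 3
  (ρ[u/w](R) ∪ π[h,u](ρ[u/w](R))) → 6
  π[h]((ρ[u/w](R) ∪ π[h,u](ρ[u/w](R)))) → 6
  (T ⋈[c=h] π[h]((ρ[u/w](R) ∪ π[h,u](ρ[u/w](R))))) → 8
  γ[h; SUM(d)→a]((T ⋈[c=h] π[h]((ρ[u/w](R) ∪ π[h,u](ρ[u/w](R)))))) → 2
  ρ[b/h](γ[h; SUM(d)→a]((T ⋈[c=h] π[h]((ρ[u/w](R) ∪ π[h,u](ρ[u/w](R))))))) → 2
  γ[a; SUM(b)→h](ρ[b/h](γ[h; SUM(d)→a]((T ⋈[c=h] π[h]((ρ[u/w](R) ∪ π[h,u](ρ[u/w](R)))))))) → 2

== RESULT ==
a | h
12 | 3
40 | 1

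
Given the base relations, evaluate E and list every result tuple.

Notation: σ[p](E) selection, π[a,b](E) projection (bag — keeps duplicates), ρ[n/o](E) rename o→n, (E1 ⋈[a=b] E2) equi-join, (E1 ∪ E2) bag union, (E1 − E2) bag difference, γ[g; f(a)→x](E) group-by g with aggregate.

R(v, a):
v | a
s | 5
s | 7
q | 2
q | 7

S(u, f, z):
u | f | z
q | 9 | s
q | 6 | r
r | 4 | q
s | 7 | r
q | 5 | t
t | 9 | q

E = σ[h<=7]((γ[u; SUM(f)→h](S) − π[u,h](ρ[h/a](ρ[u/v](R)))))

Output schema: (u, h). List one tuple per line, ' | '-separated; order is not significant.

Per-node cardinality:
  S → 6
  γ[u; SUM(f)→h](S) → 4
  R → 4
  ρ[u/v](R) → 4
  ρ[h/a](ρ[u/v](R)) → 4
  π[u,h](ρ[h/a](ρ[u/v](R))) → 4
  (γ[u; SUM(f)→h](S) − π[u,h](ρ[h/a](ρ[u/v](R)))) → 3
  σ[h<=7]((γ[u; SUM(f)→h](S) − π[u,h](ρ[h/a](ρ[u/v](R))))) → 1

== RESULT ==
u | h
r | 4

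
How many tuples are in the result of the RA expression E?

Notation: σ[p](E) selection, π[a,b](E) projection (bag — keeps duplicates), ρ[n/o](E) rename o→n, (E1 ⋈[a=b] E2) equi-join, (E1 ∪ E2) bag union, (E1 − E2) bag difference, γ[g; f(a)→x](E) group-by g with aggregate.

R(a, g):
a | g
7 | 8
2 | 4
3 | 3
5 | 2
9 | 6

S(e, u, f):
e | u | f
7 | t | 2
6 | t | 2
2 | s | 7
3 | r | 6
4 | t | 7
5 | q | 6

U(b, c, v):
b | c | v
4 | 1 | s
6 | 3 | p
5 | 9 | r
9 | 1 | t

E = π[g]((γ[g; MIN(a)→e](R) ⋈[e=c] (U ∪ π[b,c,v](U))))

Row counts bottom-up:
  R → 5
  γ[g; MIN(a)→e](R) → 5
  U → 4
  U → 4
  π[b,c,v](U) → 4
  (U ∪ π[b,c,v](U)) → 8
  (γ[g; MIN(a)→e](R) ⋈[e=c] (U ∪ π[b,c,v](U))) → 4
  π[g]((γ[g; MIN(a)→e](R) ⋈[e=c] (U ∪ π[b,c,v](U)))) → 4

|E| = 4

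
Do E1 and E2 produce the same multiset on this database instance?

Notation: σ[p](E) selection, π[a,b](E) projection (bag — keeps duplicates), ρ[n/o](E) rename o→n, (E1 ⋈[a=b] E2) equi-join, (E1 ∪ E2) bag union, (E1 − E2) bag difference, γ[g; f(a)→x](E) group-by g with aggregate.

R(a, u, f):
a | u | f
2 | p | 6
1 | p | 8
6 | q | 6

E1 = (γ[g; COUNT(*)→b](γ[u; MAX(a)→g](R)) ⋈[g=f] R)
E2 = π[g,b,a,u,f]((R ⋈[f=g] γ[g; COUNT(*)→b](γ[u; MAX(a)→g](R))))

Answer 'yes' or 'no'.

E1 row counts bottom-up:
  R → 3
  γ[u; MAX(a)→g](R) → 2
  γ[g; COUNT(*)→b](γ[u; MAX(a)→g](R)) → 2
  R → 3
  (γ[g; COUNT(*)→b](γ[u; MAX(a)→g](R)) ⋈[g=f] R) → 2
E2 row counts bottom-up:
  R → 3
  R → 3
  γ[u; MAX(a)→g](R) → 2
  γ[g; COUNT(*)→b](γ[u; MAX(a)→g](R)) → 2
  (R ⋈[f=g] γ[g; COUNT(*)→b](γ[u; MAX(a)→g](R))) → 2
  π[g,b,a,u,f]((R ⋈[f=g] γ[g; COUNT(*)→b](γ[u; MAX(a)→g](R)))) → 2

E1 and E2 produce the same multiset:
g | b | a | u | f
6 | 1 | 2 | p | 6
6 | 1 | 6 | q | 6

yes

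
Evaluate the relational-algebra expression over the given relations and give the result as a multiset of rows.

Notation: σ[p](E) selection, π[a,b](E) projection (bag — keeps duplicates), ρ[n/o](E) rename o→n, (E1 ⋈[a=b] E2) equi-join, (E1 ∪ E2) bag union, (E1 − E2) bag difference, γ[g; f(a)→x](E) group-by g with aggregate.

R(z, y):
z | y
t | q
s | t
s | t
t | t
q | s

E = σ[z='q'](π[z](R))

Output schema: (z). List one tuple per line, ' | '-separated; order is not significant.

Per-node cardinality:
  R → 5
  π[z](R) → 5
  σ[z='q'](π[z](R)) → 1

== RESULT ==
z
q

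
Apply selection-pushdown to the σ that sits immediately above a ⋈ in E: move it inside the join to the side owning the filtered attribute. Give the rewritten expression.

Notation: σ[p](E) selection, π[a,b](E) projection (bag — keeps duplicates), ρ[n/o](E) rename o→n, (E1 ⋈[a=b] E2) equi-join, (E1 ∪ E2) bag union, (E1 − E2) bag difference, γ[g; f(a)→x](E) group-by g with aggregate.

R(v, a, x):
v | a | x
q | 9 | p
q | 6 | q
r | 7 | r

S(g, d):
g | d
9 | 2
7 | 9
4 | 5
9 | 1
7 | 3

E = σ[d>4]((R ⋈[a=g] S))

σ filters on d, owned by the right side.
E' = (R ⋈[a=g] σ[d>4](S))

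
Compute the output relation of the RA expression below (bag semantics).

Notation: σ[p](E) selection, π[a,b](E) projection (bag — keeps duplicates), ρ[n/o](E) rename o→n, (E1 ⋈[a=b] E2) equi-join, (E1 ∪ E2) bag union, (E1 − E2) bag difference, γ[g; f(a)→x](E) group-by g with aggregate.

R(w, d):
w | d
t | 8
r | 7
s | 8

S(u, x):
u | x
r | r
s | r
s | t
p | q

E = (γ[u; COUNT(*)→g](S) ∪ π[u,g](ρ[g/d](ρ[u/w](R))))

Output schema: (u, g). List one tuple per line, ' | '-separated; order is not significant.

Stepwise |·|:
  S → 4
  γ[u; COUNT(*)→g](S) → 3
  R → 3
  ρ[u/w](R) → 3
  ρ[g/d](ρ[u/w](R)) → 3
  π[u,g](ρ[g/d](ρ[u/w](R))) → 3
  (γ[u; COUNT(*)→g](S) ∪ π[u,g](ρ[g/d](ρ[u/w](R)))) → 6

== RESULT ==
u | g
p | 1
r | 1
r | 7
s | 2
s | 8
t | 8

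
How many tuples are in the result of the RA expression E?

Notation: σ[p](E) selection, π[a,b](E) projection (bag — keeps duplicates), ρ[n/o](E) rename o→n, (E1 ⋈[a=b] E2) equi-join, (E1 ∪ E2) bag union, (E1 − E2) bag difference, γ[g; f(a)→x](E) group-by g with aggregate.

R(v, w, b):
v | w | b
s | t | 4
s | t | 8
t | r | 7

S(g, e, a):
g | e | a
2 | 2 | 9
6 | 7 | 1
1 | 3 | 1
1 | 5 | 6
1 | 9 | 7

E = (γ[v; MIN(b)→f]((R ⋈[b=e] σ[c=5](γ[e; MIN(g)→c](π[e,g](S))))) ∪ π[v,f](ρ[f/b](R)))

Stepwise |·|:
  R → 3
  S → 5
  π[e,g](S) → 5
  γ[e; MIN(g)→c](π[e,g](S)) → 5
  σ[c=5](γ[e; MIN(g)→c](π[e,g](S))) → 0
  (R ⋈[b=e] σ[c=5](γ[e; MIN(g)→c](π[e,g](S)))) → 0
  γ[v; MIN(b)→f]((R ⋈[b=e] σ[c=5](γ[e; MIN(g)→c](π[e,g](S))))) → 0
  R → 3
  ρ[f/b](R) → 3
  π[v,f](ρ[f/b](R)) → 3
  (γ[v; MIN(b)→f]((R ⋈[b=e] σ[c=5](γ[e; MIN(g)→c](π[e,g](S))))) ∪ π[v,f](ρ[f/b](R))) → 3

|E| = 3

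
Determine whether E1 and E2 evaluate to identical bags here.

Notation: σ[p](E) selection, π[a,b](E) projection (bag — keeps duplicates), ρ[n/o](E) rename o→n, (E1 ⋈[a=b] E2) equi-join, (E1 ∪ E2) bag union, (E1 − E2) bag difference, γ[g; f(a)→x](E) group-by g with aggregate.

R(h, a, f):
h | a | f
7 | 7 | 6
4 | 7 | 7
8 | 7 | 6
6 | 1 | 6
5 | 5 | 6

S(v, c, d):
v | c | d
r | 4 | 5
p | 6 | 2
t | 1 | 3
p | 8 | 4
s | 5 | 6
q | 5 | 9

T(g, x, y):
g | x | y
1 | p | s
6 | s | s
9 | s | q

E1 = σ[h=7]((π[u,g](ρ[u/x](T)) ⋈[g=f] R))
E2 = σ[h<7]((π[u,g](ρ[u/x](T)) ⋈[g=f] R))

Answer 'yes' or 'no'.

E1 stepwise |·|:
  T → 3
  ρ[u/x](T) → 3
  π[u,g](ρ[u/x](T)) → 3
  R → 5
  (π[u,g](ρ[u/x](T)) ⋈[g=f] R) → 4
  σ[h=7]((π[u,g](ρ[u/x](T)) ⋈[g=f] R)) → 1
E2 stepwise |·|:
  T → 3
  ρ[u/x](T) → 3
  π[u,g](ρ[u/x](T)) → 3
  R → 5
  (π[u,g](ρ[u/x](T)) ⋈[g=f] R) → 4
  σ[h<7]((π[u,g](ρ[u/x](T)) ⋈[g=f] R)) → 2

E1 result:
u | g | h | a | f
s | 6 | 7 | 7 | 6
E2 result:
u | g | h | a | f
s | 6 | 5 | 5 | 6
s | 6 | 6 | 1 | 6
Witness: ('s', 6, 6, 1, 6) appears 0× in E1 but 1× in E2.

no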